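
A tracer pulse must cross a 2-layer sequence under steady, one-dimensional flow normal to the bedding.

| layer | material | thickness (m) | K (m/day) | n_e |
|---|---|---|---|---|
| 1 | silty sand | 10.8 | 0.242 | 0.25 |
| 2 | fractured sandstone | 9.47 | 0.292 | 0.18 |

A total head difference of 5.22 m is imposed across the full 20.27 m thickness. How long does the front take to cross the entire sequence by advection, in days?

With flow normal to the layers, continuity requires the same specific discharge q through every layer.
Σ(b_i/K_i) = 10.8/0.242 + 9.47/0.292 = 77.06 d.
q = Δh / Σ(b_i/K_i) = 5.22 / 77.06 = 0.06774 m/day.
In each layer the seepage velocity is v_i = q/n_i, so the layer transit time is t_i = b_i·n_i / q:
  layer 1 (silty sand): t_1 = 10.8 × 0.25 / 0.06774 = 39.86 d
  layer 2 (fractured sandstone): t_2 = 9.47 × 0.18 / 0.06774 = 25.16 d
Total t = Σ t_i = 65.02 days.

65.0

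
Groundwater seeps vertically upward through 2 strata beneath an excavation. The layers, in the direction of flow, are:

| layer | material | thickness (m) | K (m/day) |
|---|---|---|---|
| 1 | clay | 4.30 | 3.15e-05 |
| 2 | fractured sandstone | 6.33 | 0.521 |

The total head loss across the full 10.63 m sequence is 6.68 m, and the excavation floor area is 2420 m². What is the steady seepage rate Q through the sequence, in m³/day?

0.118

Flow is perpendicular to layering, so the layers act in series and the equivalent K is the thickness-weighted harmonic mean.
Total thickness L = 4.30 + 6.33 = 10.63 m.
Σ(b_i/K_i) = 4.30/3.15e-05 + 6.33/0.521 = 1.365e+05 d.
K_eq = L / Σ(b_i/K_i) = 10.63 / 1.365e+05 = 7.786e-05 m/day.
Q = K_eq · A · (Δh/L) = 7.786e-05 × 2420 × (6.68/10.63) = 0.1184 m³/day.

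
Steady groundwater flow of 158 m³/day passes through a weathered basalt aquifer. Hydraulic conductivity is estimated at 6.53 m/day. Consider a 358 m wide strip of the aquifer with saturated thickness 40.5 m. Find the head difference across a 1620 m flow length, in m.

2.70

Cross-sectional area A = 358 × 40.5 = 14499 m².
From Q = K·A·i, i = Q / (K·A) = 158 / (6.530 × 14499) = 0.001669.
Head loss Δh = i · L = 0.001669 × 1620 = 2.703 m.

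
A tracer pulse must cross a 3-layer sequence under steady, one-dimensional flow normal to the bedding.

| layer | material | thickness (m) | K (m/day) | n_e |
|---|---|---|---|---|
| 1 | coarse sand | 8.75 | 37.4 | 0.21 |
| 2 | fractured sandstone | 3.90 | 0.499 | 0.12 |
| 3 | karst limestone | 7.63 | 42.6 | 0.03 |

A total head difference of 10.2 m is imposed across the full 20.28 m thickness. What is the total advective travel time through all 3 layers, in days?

2.04

With flow normal to the layers, continuity requires the same specific discharge q through every layer.
Σ(b_i/K_i) = 8.75/37.4 + 3.90/0.499 + 7.63/42.6 = 8.229 d.
q = Δh / Σ(b_i/K_i) = 10.2 / 8.229 = 1.240 m/day.
In each layer the seepage velocity is v_i = q/n_i, so the layer transit time is t_i = b_i·n_i / q:
  layer 1 (coarse sand): t_1 = 8.75 × 0.21 / 1.240 = 1.482 d
  layer 2 (fractured sandstone): t_2 = 3.90 × 0.12 / 1.240 = 0.3776 d
  layer 3 (karst limestone): t_3 = 7.63 × 0.03 / 1.240 = 0.1847 d
Total t = Σ t_i = 2.045 days.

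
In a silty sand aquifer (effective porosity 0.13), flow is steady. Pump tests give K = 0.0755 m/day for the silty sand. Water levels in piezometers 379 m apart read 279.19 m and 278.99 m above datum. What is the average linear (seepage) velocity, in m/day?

Hydraulic gradient i = (279.19 − 278.99) / 379 = 0.2 / 379 = 0.0005277.
Darcy flux q = K · i = 0.07550 × 0.0005277 = 3.984e-05 m/day.
Seepage velocity v = q / n_e = 3.984e-05 / 0.13 = 0.0003065 m/day.

0.000306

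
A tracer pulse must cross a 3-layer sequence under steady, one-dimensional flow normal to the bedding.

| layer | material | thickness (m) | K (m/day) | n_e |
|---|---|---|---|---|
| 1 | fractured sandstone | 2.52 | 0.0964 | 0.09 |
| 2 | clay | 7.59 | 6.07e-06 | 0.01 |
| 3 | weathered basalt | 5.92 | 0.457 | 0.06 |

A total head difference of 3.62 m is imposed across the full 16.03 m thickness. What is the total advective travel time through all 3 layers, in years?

622

With flow normal to the layers, continuity requires the same specific discharge q through every layer.
Σ(b_i/K_i) = 2.52/0.0964 + 7.59/6.07e-06 + 5.92/0.457 = 1.250e+06 d.
q = Δh / Σ(b_i/K_i) = 3.62 / 1.250e+06 = 2.895e-06 m/day.
In each layer the seepage velocity is v_i = q/n_i, so the layer transit time is t_i = b_i·n_i / q:
  layer 1 (fractured sandstone): t_1 = 2.52 × 0.09 / 2.895e-06 = 78343 d
  layer 2 (clay): t_2 = 7.59 × 0.01 / 2.895e-06 = 26218 d
  layer 3 (weathered basalt): t_3 = 5.92 × 0.06 / 2.895e-06 = 1.227e+05 d
Total t = Σ t_i = 2.273e+05 days = 622.2 years.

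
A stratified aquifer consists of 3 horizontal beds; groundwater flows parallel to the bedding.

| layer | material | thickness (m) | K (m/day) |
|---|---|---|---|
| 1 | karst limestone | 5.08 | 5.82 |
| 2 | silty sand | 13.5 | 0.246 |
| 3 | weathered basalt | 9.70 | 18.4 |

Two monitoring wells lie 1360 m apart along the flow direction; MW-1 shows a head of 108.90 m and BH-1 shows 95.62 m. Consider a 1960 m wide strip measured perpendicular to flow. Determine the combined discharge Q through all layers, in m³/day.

Flow is parallel to layering, so each bed carries its own Darcy discharge and the transmissivities add.
Σ(K_i·b_i) = 5.82×5.08 + 0.246×13.5 + 18.4×9.70 = 211.4 m²/day.
Hydraulic gradient i = (108.90 − 95.62) / 1360 = 13.28 / 1360 = 0.009765.
Q = Σ(K_i·b_i) · W · i = 211.4 × 1960 × 0.009765 = 4045 m³/day.

4050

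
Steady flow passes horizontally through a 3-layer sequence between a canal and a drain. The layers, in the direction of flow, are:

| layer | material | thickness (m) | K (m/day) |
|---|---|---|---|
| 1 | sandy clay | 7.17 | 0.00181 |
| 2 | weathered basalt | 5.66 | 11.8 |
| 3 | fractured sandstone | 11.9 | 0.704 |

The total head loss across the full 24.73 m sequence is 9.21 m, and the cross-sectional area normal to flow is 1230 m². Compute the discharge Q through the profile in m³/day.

Flow is perpendicular to layering, so the layers act in series and the equivalent K is the thickness-weighted harmonic mean.
Total thickness L = 7.17 + 5.66 + 11.9 = 24.73 m.
Σ(b_i/K_i) = 7.17/0.00181 + 5.66/11.8 + 11.9/0.704 = 3979 d.
K_eq = L / Σ(b_i/K_i) = 24.73 / 3979 = 0.006216 m/day.
Q = K_eq · A · (Δh/L) = 0.006216 × 1230 × (9.21/24.73) = 2.847 m³/day.

2.85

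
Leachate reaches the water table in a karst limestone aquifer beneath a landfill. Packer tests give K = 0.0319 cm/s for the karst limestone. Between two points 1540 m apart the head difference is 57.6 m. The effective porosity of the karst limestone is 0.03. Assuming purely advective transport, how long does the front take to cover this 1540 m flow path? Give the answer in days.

Convert K: 0.0319 cm/s × 864 = 27.56 m/day.
Hydraulic gradient i = Δh / L = 57.6 / 1540 = 0.03740.
Darcy flux q = K · i = 27.56 × 0.03740 = 1.031 m/day.
Seepage velocity v = q / n_e = 1.031 / 0.03 = 34.36 m/day.
Travel time t = L / v = 1540 / 34.36 = 44.82 days.

44.8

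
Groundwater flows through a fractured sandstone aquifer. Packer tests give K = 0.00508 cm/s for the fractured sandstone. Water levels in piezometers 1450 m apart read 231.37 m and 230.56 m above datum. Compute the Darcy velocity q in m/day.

0.00245

Convert K: 0.00508 cm/s × 864 = 4.389 m/day.
Hydraulic gradient i = (231.37 − 230.56) / 1450 = 0.81 / 1450 = 0.0005586.
Specific discharge q = K · i = 4.389 × 0.0005586 = 0.002452 m/day.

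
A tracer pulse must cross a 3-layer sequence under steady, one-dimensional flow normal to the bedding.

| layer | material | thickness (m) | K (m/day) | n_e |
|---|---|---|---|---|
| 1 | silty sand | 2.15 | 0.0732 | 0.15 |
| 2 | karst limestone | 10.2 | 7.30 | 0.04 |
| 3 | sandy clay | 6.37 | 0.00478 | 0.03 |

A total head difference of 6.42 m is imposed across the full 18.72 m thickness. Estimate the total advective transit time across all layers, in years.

With flow normal to the layers, continuity requires the same specific discharge q through every layer.
Σ(b_i/K_i) = 2.15/0.0732 + 10.2/7.30 + 6.37/0.00478 = 1363 d.
q = Δh / Σ(b_i/K_i) = 6.42 / 1363 = 0.004709 m/day.
In each layer the seepage velocity is v_i = q/n_i, so the layer transit time is t_i = b_i·n_i / q:
  layer 1 (silty sand): t_1 = 2.15 × 0.15 / 0.004709 = 68.49 d
  layer 2 (karst limestone): t_2 = 10.2 × 0.04 / 0.004709 = 86.65 d
  layer 3 (sandy clay): t_3 = 6.37 × 0.03 / 0.004709 = 40.58 d
Total t = Σ t_i = 195.7 days = 0.5358 years.

0.536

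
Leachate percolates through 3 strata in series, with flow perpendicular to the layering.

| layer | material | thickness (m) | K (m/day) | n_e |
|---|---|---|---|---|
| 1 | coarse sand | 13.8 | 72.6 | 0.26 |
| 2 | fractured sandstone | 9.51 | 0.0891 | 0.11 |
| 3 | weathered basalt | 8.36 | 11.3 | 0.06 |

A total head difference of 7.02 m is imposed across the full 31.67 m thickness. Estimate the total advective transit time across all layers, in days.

78.8

With flow normal to the layers, continuity requires the same specific discharge q through every layer.
Σ(b_i/K_i) = 13.8/72.6 + 9.51/0.0891 + 8.36/11.3 = 107.7 d.
q = Δh / Σ(b_i/K_i) = 7.02 / 107.7 = 0.06520 m/day.
In each layer the seepage velocity is v_i = q/n_i, so the layer transit time is t_i = b_i·n_i / q:
  layer 1 (coarse sand): t_1 = 13.8 × 0.26 / 0.06520 = 55.03 d
  layer 2 (fractured sandstone): t_2 = 9.51 × 0.11 / 0.06520 = 16.04 d
  layer 3 (weathered basalt): t_3 = 8.36 × 0.06 / 0.06520 = 7.693 d
Total t = Σ t_i = 78.76 days.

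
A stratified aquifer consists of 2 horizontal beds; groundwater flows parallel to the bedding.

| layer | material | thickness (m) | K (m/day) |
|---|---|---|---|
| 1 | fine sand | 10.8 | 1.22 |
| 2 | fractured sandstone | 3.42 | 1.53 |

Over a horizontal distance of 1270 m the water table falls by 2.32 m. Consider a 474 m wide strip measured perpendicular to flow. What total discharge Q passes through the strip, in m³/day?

Flow is parallel to layering, so each bed carries its own Darcy discharge and the transmissivities add.
Σ(K_i·b_i) = 1.22×10.8 + 1.53×3.42 = 18.41 m²/day.
Hydraulic gradient i = Δh / L = 2.32 / 1270 = 0.001827.
Q = Σ(K_i·b_i) · W · i = 18.41 × 474 × 0.001827 = 15.94 m³/day.

15.9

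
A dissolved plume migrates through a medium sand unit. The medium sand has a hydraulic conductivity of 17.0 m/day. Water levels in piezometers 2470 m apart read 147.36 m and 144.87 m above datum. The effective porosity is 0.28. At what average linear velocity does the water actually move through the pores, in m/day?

Hydraulic gradient i = (147.36 − 144.87) / 2470 = 2.49 / 2470 = 0.001008.
Darcy flux q = K · i = 17.00 × 0.001008 = 0.01714 m/day.
Seepage velocity v = q / n_e = 0.01714 / 0.28 = 0.06121 m/day.

0.0612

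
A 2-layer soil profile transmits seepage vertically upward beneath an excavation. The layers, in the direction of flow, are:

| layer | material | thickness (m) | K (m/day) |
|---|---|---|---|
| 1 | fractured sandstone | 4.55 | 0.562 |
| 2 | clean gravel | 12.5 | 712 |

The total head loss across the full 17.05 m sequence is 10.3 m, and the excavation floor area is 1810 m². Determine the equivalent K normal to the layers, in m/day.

2.10

Flow is perpendicular to layering, so the layers act in series and the equivalent K is the thickness-weighted harmonic mean.
Total thickness L = 4.55 + 12.5 = 17.05 m.
Σ(b_i/K_i) = 4.55/0.562 + 12.5/712 = 8.114 d.
K_eq = L / Σ(b_i/K_i) = 17.05 / 8.114 = 2.101 m/day.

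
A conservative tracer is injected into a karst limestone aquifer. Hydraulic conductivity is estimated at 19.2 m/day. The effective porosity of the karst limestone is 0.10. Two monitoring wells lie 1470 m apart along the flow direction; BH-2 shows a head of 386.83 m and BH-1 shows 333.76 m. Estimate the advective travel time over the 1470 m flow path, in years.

Hydraulic gradient i = (386.83 − 333.76) / 1470 = 53.07 / 1470 = 0.03610.
Darcy flux q = K · i = 19.20 × 0.03610 = 0.6932 m/day.
Seepage velocity v = q / n_e = 0.6932 / 0.10 = 6.932 m/day.
Travel time t = L / v = 1470 / 6.932 = 212.1 days = 0.5806 years.

0.581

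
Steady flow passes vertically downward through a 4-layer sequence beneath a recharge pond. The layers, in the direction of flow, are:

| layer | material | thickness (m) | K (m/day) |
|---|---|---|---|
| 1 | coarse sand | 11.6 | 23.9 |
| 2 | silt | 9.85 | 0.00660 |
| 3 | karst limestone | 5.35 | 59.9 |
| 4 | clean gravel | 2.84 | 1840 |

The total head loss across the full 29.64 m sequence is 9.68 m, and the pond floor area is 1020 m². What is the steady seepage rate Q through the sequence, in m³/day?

6.61

Flow is perpendicular to layering, so the layers act in series and the equivalent K is the thickness-weighted harmonic mean.
Total thickness L = 11.6 + 9.85 + 5.35 + 2.84 = 29.64 m.
Σ(b_i/K_i) = 11.6/23.9 + 9.85/0.00660 + 5.35/59.9 + 2.84/1840 = 1493 d.
K_eq = L / Σ(b_i/K_i) = 29.64 / 1493 = 0.01985 m/day.
Q = K_eq · A · (Δh/L) = 0.01985 × 1020 × (9.68/29.64) = 6.613 m³/day.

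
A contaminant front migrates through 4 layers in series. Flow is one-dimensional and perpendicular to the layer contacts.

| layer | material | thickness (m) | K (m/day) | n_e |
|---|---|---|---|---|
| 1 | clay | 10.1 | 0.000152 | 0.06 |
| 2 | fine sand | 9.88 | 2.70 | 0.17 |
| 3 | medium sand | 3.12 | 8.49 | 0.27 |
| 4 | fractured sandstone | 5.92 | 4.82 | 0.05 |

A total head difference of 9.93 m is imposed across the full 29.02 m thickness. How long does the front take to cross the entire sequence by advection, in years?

With flow normal to the layers, continuity requires the same specific discharge q through every layer.
Σ(b_i/K_i) = 10.1/0.000152 + 9.88/2.70 + 3.12/8.49 + 5.92/4.82 = 66453 d.
q = Δh / Σ(b_i/K_i) = 9.93 / 66453 = 0.0001494 m/day.
In each layer the seepage velocity is v_i = q/n_i, so the layer transit time is t_i = b_i·n_i / q:
  layer 1 (clay): t_1 = 10.1 × 0.06 / 0.0001494 = 4055 d
  layer 2 (fine sand): t_2 = 9.88 × 0.17 / 0.0001494 = 11240 d
  layer 3 (medium sand): t_3 = 3.12 × 0.27 / 0.0001494 = 5637 d
  layer 4 (fractured sandstone): t_4 = 5.92 × 0.05 / 0.0001494 = 1981 d
Total t = Σ t_i = 22914 days = 62.73 years.

62.7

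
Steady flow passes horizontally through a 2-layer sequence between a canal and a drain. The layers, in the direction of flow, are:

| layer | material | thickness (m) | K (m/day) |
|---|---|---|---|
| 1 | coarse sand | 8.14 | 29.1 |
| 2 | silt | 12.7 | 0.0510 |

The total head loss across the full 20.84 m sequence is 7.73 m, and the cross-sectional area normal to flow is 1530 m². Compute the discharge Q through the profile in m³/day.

47.4

Flow is perpendicular to layering, so the layers act in series and the equivalent K is the thickness-weighted harmonic mean.
Total thickness L = 8.14 + 12.7 = 20.84 m.
Σ(b_i/K_i) = 8.14/29.1 + 12.7/0.0510 = 249.3 d.
K_eq = L / Σ(b_i/K_i) = 20.84 / 249.3 = 0.08359 m/day.
Q = K_eq · A · (Δh/L) = 0.08359 × 1530 × (7.73/20.84) = 47.44 m³/day.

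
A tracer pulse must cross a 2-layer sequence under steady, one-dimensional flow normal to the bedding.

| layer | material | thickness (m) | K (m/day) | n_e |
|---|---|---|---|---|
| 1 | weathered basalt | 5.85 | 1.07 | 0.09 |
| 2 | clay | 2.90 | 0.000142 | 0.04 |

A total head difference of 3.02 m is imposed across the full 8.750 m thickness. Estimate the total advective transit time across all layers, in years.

With flow normal to the layers, continuity requires the same specific discharge q through every layer.
Σ(b_i/K_i) = 5.85/1.07 + 2.90/0.000142 = 20428 d.
q = Δh / Σ(b_i/K_i) = 3.02 / 20428 = 0.0001478 m/day.
In each layer the seepage velocity is v_i = q/n_i, so the layer transit time is t_i = b_i·n_i / q:
  layer 1 (weathered basalt): t_1 = 5.85 × 0.09 / 0.0001478 = 3561 d
  layer 2 (clay): t_2 = 2.90 × 0.04 / 0.0001478 = 784.7 d
Total t = Σ t_i = 4346 days = 11.90 years.

11.9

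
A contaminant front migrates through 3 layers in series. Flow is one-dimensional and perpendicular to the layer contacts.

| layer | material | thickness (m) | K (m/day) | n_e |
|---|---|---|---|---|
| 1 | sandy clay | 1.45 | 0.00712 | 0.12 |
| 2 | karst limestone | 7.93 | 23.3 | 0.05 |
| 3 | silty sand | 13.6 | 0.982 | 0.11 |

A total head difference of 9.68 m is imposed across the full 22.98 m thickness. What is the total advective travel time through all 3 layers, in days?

46.5

With flow normal to the layers, continuity requires the same specific discharge q through every layer.
Σ(b_i/K_i) = 1.45/0.00712 + 7.93/23.3 + 13.6/0.982 = 217.8 d.
q = Δh / Σ(b_i/K_i) = 9.68 / 217.8 = 0.04444 m/day.
In each layer the seepage velocity is v_i = q/n_i, so the layer transit time is t_i = b_i·n_i / q:
  layer 1 (sandy clay): t_1 = 1.45 × 0.12 / 0.04444 = 3.916 d
  layer 2 (karst limestone): t_2 = 7.93 × 0.05 / 0.04444 = 8.923 d
  layer 3 (silty sand): t_3 = 13.6 × 0.11 / 0.04444 = 33.67 d
Total t = Σ t_i = 46.51 days.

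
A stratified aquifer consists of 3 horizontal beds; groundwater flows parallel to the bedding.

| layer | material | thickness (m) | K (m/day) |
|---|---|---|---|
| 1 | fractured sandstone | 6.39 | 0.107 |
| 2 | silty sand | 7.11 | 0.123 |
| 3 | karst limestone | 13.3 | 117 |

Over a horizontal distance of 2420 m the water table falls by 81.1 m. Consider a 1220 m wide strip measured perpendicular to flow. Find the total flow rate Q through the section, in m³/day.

Flow is parallel to layering, so each bed carries its own Darcy discharge and the transmissivities add.
Σ(K_i·b_i) = 0.107×6.39 + 0.123×7.11 + 117×13.3 = 1558 m²/day.
Hydraulic gradient i = Δh / L = 81.1 / 2420 = 0.03351.
Q = Σ(K_i·b_i) · W · i = 1558 × 1220 × 0.03351 = 63685 m³/day.

63700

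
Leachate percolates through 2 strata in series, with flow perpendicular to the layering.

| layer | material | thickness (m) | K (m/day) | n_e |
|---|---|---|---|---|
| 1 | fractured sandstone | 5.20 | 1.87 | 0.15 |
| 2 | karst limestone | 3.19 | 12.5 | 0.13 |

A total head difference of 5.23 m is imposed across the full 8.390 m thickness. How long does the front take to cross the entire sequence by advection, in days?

With flow normal to the layers, continuity requires the same specific discharge q through every layer.
Σ(b_i/K_i) = 5.20/1.87 + 3.19/12.5 = 3.036 d.
q = Δh / Σ(b_i/K_i) = 5.23 / 3.036 = 1.723 m/day.
In each layer the seepage velocity is v_i = q/n_i, so the layer transit time is t_i = b_i·n_i / q:
  layer 1 (fractured sandstone): t_1 = 5.20 × 0.15 / 1.723 = 0.4528 d
  layer 2 (karst limestone): t_2 = 3.19 × 0.13 / 1.723 = 0.2407 d
Total t = Σ t_i = 0.6935 days.

0.694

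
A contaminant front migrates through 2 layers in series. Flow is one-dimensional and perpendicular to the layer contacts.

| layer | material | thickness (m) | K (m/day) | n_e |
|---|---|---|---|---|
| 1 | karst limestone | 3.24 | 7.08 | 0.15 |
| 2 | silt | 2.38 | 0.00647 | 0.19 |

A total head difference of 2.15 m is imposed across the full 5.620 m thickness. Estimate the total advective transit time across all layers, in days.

With flow normal to the layers, continuity requires the same specific discharge q through every layer.
Σ(b_i/K_i) = 3.24/7.08 + 2.38/0.00647 = 368.3 d.
q = Δh / Σ(b_i/K_i) = 2.15 / 368.3 = 0.005837 m/day.
In each layer the seepage velocity is v_i = q/n_i, so the layer transit time is t_i = b_i·n_i / q:
  layer 1 (karst limestone): t_1 = 3.24 × 0.15 / 0.005837 = 83.26 d
  layer 2 (silt): t_2 = 2.38 × 0.19 / 0.005837 = 77.46 d
Total t = Σ t_i = 160.7 days.

161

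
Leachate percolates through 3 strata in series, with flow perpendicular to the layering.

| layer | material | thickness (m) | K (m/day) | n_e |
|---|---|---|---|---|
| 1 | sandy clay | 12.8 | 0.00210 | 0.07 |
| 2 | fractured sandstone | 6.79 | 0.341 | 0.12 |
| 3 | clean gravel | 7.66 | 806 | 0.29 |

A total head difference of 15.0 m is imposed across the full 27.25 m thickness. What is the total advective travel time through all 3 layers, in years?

With flow normal to the layers, continuity requires the same specific discharge q through every layer.
Σ(b_i/K_i) = 12.8/0.00210 + 6.79/0.341 + 7.66/806 = 6115 d.
q = Δh / Σ(b_i/K_i) = 15.0 / 6115 = 0.002453 m/day.
In each layer the seepage velocity is v_i = q/n_i, so the layer transit time is t_i = b_i·n_i / q:
  layer 1 (sandy clay): t_1 = 12.8 × 0.07 / 0.002453 = 365.3 d
  layer 2 (fractured sandstone): t_2 = 6.79 × 0.12 / 0.002453 = 332.2 d
  layer 3 (clean gravel): t_3 = 7.66 × 0.29 / 0.002453 = 905.6 d
Total t = Σ t_i = 1603 days = 4.389 years.

4.39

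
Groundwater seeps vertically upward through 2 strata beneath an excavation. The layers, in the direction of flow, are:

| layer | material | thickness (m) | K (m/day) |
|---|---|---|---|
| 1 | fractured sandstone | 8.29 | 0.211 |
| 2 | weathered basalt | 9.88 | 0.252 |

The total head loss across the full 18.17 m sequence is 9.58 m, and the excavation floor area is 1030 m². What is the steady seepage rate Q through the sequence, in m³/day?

126

Flow is perpendicular to layering, so the layers act in series and the equivalent K is the thickness-weighted harmonic mean.
Total thickness L = 8.29 + 9.88 = 18.17 m.
Σ(b_i/K_i) = 8.29/0.211 + 9.88/0.252 = 78.50 d.
K_eq = L / Σ(b_i/K_i) = 18.17 / 78.50 = 0.2315 m/day.
Q = K_eq · A · (Δh/L) = 0.2315 × 1030 × (9.58/18.17) = 125.7 m³/day.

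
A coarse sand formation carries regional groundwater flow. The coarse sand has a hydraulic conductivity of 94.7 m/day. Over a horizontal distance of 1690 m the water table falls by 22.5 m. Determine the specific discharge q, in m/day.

Hydraulic gradient i = Δh / L = 22.5 / 1690 = 0.01331.
Specific discharge q = K · i = 94.70 × 0.01331 = 1.261 m/day.

1.26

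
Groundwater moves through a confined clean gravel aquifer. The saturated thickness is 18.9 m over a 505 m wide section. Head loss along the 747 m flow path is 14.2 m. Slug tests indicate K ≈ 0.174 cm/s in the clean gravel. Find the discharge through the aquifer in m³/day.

27300

Convert K: 0.174 cm/s × 864 = 150.3 m/day.
Cross-sectional area A = 505 × 18.9 = 9544 m².
Hydraulic gradient i = Δh / L = 14.2 / 747 = 0.01901.
Darcy's law: Q = K · A · i = 150.3 × 9544 × 0.01901 = 27276 m³/day.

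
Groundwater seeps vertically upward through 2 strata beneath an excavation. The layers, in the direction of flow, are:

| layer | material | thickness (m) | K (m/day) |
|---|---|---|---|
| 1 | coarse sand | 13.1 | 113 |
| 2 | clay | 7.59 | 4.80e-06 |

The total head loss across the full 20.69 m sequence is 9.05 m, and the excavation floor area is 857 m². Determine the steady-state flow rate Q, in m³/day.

Flow is perpendicular to layering, so the layers act in series and the equivalent K is the thickness-weighted harmonic mean.
Total thickness L = 13.1 + 7.59 = 20.69 m.
Σ(b_i/K_i) = 13.1/113 + 7.59/4.80e-06 = 1.581e+06 d.
K_eq = L / Σ(b_i/K_i) = 20.69 / 1.581e+06 = 1.308e-05 m/day.
Q = K_eq · A · (Δh/L) = 1.308e-05 × 857 × (9.05/20.69) = 0.004905 m³/day.

0.00490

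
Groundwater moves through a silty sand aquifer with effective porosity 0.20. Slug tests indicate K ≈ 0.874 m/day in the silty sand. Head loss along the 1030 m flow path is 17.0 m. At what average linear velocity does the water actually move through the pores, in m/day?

0.0721

Hydraulic gradient i = Δh / L = 17.0 / 1030 = 0.01650.
Darcy flux q = K · i = 0.8740 × 0.01650 = 0.01443 m/day.
Seepage velocity v = q / n_e = 0.01443 / 0.20 = 0.07213 m/day.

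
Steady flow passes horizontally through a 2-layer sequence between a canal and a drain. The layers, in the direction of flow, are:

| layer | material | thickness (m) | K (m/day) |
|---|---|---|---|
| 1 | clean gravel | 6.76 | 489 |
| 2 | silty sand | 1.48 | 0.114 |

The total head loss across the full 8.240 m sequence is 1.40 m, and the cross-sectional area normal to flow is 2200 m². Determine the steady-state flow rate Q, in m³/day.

237

Flow is perpendicular to layering, so the layers act in series and the equivalent K is the thickness-weighted harmonic mean.
Total thickness L = 6.76 + 1.48 = 8.240 m.
Σ(b_i/K_i) = 6.76/489 + 1.48/0.114 = 13.00 d.
K_eq = L / Σ(b_i/K_i) = 8.240 / 13.00 = 0.6340 m/day.
Q = K_eq · A · (Δh/L) = 0.6340 × 2200 × (1.40/8.240) = 237.0 m³/day.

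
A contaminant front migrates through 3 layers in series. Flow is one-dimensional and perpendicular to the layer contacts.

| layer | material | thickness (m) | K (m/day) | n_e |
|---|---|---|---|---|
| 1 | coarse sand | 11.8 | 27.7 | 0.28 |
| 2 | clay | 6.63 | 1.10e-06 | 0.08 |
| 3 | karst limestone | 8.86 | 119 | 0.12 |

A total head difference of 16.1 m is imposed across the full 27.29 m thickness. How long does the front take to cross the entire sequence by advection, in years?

5020

With flow normal to the layers, continuity requires the same specific discharge q through every layer.
Σ(b_i/K_i) = 11.8/27.7 + 6.63/1.10e-06 + 8.86/119 = 6.027e+06 d.
q = Δh / Σ(b_i/K_i) = 16.1 / 6.027e+06 = 2.671e-06 m/day.
In each layer the seepage velocity is v_i = q/n_i, so the layer transit time is t_i = b_i·n_i / q:
  layer 1 (coarse sand): t_1 = 11.8 × 0.28 / 2.671e-06 = 1.237e+06 d
  layer 2 (clay): t_2 = 6.63 × 0.08 / 2.671e-06 = 1.986e+05 d
  layer 3 (karst limestone): t_3 = 8.86 × 0.12 / 2.671e-06 = 3.980e+05 d
Total t = Σ t_i = 1.833e+06 days = 5020 years.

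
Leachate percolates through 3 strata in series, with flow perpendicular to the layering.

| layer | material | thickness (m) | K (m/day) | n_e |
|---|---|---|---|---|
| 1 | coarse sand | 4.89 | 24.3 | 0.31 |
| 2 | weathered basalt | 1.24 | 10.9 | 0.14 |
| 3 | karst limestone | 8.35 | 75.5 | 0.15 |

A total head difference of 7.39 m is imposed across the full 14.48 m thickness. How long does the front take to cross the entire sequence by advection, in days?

0.169

With flow normal to the layers, continuity requires the same specific discharge q through every layer.
Σ(b_i/K_i) = 4.89/24.3 + 1.24/10.9 + 8.35/75.5 = 0.4256 d.
q = Δh / Σ(b_i/K_i) = 7.39 / 0.4256 = 17.36 m/day.
In each layer the seepage velocity is v_i = q/n_i, so the layer transit time is t_i = b_i·n_i / q:
  layer 1 (coarse sand): t_1 = 4.89 × 0.31 / 17.36 = 0.08730 d
  layer 2 (weathered basalt): t_2 = 1.24 × 0.14 / 17.36 = 0.009998 d
  layer 3 (karst limestone): t_3 = 8.35 × 0.15 / 17.36 = 0.07213 d
Total t = Σ t_i = 0.1694 days.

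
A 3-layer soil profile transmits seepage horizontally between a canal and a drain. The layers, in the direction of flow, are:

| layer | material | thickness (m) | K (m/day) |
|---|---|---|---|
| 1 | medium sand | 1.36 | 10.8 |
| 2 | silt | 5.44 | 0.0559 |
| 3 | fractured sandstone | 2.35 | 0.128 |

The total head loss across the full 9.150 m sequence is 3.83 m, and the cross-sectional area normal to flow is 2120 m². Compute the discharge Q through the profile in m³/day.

Flow is perpendicular to layering, so the layers act in series and the equivalent K is the thickness-weighted harmonic mean.
Total thickness L = 1.36 + 5.44 + 2.35 = 9.150 m.
Σ(b_i/K_i) = 1.36/10.8 + 5.44/0.0559 + 2.35/0.128 = 115.8 d.
K_eq = L / Σ(b_i/K_i) = 9.150 / 115.8 = 0.07901 m/day.
Q = K_eq · A · (Δh/L) = 0.07901 × 2120 × (3.83/9.150) = 70.12 m³/day.

70.1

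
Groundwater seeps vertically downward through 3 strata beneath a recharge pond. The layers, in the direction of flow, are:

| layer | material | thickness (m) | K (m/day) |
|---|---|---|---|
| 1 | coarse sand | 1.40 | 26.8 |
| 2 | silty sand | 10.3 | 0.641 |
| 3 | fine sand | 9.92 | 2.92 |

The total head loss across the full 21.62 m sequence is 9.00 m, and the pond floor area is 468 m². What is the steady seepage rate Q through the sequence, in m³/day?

216

Flow is perpendicular to layering, so the layers act in series and the equivalent K is the thickness-weighted harmonic mean.
Total thickness L = 1.40 + 10.3 + 9.92 = 21.62 m.
Σ(b_i/K_i) = 1.40/26.8 + 10.3/0.641 + 9.92/2.92 = 19.52 d.
K_eq = L / Σ(b_i/K_i) = 21.62 / 19.52 = 1.108 m/day.
Q = K_eq · A · (Δh/L) = 1.108 × 468 × (9.00/21.62) = 215.8 m³/day.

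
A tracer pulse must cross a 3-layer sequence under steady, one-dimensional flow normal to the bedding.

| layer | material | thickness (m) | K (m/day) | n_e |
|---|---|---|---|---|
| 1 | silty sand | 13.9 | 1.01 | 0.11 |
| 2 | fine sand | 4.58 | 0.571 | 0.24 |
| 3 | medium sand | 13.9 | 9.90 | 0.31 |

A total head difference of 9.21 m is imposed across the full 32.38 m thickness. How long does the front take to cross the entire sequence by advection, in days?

17.5

With flow normal to the layers, continuity requires the same specific discharge q through every layer.
Σ(b_i/K_i) = 13.9/1.01 + 4.58/0.571 + 13.9/9.90 = 23.19 d.
q = Δh / Σ(b_i/K_i) = 9.21 / 23.19 = 0.3972 m/day.
In each layer the seepage velocity is v_i = q/n_i, so the layer transit time is t_i = b_i·n_i / q:
  layer 1 (silty sand): t_1 = 13.9 × 0.11 / 0.3972 = 3.849 d
  layer 2 (fine sand): t_2 = 4.58 × 0.24 / 0.3972 = 2.767 d
  layer 3 (medium sand): t_3 = 13.9 × 0.31 / 0.3972 = 10.85 d
Total t = Σ t_i = 17.47 days.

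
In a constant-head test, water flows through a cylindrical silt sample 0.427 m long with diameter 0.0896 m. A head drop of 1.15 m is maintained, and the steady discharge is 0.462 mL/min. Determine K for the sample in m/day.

Cross-sectional area A = π·(d/2)² = π × (0.0896/2)² = 0.006305 m².
Convert discharge: 0.462 mL/min = 7.700e-09 m³/s.
Darcy's law rearranged: K = Q·L / (A·Δh) = 7.700e-09 × 0.427 / (0.006305 × 1.15) = 4.534e-07 m/s = 0.03918 m/day.

0.0392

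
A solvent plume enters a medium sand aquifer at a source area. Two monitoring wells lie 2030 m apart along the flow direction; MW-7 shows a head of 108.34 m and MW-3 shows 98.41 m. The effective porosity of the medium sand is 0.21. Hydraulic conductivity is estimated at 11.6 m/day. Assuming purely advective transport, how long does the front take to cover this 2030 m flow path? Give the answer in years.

Hydraulic gradient i = (108.34 − 98.41) / 2030 = 9.93 / 2030 = 0.004892.
Darcy flux q = K · i = 11.60 × 0.004892 = 0.05674 m/day.
Seepage velocity v = q / n_e = 0.05674 / 0.21 = 0.2702 m/day.
Travel time t = L / v = 2030 / 0.2702 = 7513 days = 20.57 years.

20.6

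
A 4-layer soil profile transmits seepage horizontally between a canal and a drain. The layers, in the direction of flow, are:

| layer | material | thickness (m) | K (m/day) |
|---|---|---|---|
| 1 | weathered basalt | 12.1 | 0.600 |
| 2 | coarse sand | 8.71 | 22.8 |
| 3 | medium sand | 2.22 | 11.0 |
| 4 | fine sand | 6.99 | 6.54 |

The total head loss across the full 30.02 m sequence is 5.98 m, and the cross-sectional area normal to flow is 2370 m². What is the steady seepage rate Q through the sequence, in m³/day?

650

Flow is perpendicular to layering, so the layers act in series and the equivalent K is the thickness-weighted harmonic mean.
Total thickness L = 12.1 + 8.71 + 2.22 + 6.99 = 30.02 m.
Σ(b_i/K_i) = 12.1/0.600 + 8.71/22.8 + 2.22/11.0 + 6.99/6.54 = 21.82 d.
K_eq = L / Σ(b_i/K_i) = 30.02 / 21.82 = 1.376 m/day.
Q = K_eq · A · (Δh/L) = 1.376 × 2370 × (5.98/30.02) = 649.5 m³/day.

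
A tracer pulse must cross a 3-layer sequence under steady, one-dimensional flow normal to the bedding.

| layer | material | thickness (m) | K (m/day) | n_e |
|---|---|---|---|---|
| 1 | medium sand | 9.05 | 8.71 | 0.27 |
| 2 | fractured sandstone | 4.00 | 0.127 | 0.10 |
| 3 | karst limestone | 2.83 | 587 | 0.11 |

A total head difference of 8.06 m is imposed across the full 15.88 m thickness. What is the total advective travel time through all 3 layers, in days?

With flow normal to the layers, continuity requires the same specific discharge q through every layer.
Σ(b_i/K_i) = 9.05/8.71 + 4.00/0.127 + 2.83/587 = 32.54 d.
q = Δh / Σ(b_i/K_i) = 8.06 / 32.54 = 0.2477 m/day.
In each layer the seepage velocity is v_i = q/n_i, so the layer transit time is t_i = b_i·n_i / q:
  layer 1 (medium sand): t_1 = 9.05 × 0.27 / 0.2477 = 9.865 d
  layer 2 (fractured sandstone): t_2 = 4.00 × 0.10 / 0.2477 = 1.615 d
  layer 3 (karst limestone): t_3 = 2.83 × 0.11 / 0.2477 = 1.257 d
Total t = Σ t_i = 12.74 days.

12.7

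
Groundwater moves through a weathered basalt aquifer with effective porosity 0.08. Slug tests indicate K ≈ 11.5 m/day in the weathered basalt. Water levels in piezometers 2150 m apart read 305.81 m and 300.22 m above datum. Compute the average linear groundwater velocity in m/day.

0.374

Hydraulic gradient i = (305.81 − 300.22) / 2150 = 5.59 / 2150 = 0.002600.
Darcy flux q = K · i = 11.50 × 0.002600 = 0.02990 m/day.
Seepage velocity v = q / n_e = 0.02990 / 0.08 = 0.3737 m/day.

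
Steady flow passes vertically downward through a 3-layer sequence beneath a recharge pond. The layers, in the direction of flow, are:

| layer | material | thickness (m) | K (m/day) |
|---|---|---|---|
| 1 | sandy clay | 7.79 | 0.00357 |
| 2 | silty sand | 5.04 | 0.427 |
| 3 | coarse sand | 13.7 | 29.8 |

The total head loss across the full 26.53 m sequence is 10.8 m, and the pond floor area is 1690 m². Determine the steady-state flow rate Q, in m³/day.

8.32

Flow is perpendicular to layering, so the layers act in series and the equivalent K is the thickness-weighted harmonic mean.
Total thickness L = 7.79 + 5.04 + 13.7 = 26.53 m.
Σ(b_i/K_i) = 7.79/0.00357 + 5.04/0.427 + 13.7/29.8 = 2194 d.
K_eq = L / Σ(b_i/K_i) = 26.53 / 2194 = 0.01209 m/day.
Q = K_eq · A · (Δh/L) = 0.01209 × 1690 × (10.8/26.53) = 8.318 m³/day.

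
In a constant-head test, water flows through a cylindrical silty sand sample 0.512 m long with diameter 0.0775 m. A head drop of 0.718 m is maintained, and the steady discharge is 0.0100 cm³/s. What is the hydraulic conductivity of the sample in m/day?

Cross-sectional area A = π·(d/2)² = π × (0.0775/2)² = 0.004717 m².
Convert discharge: 0.0100 cm³/s = 1.000e-08 m³/s.
Darcy's law rearranged: K = Q·L / (A·Δh) = 1.000e-08 × 0.512 / (0.004717 × 0.718) = 1.512e-06 m/s = 0.1306 m/day.

0.131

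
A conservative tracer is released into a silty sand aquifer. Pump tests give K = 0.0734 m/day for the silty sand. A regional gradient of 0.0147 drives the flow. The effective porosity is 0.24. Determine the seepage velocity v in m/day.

Hydraulic gradient i = 0.0147.
Darcy flux q = K · i = 0.07340 × 0.01470 = 0.001079 m/day.
Seepage velocity v = q / n_e = 0.001079 / 0.24 = 0.004496 m/day.

0.00450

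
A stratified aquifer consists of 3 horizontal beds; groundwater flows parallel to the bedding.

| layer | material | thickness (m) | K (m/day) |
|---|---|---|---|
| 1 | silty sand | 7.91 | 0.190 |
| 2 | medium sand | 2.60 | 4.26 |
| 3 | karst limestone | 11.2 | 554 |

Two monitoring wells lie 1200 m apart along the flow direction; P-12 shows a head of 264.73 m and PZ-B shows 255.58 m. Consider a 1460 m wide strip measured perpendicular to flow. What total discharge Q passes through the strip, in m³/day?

Flow is parallel to layering, so each bed carries its own Darcy discharge and the transmissivities add.
Σ(K_i·b_i) = 0.190×7.91 + 4.26×2.60 + 554×11.2 = 6217 m²/day.
Hydraulic gradient i = (264.73 − 255.58) / 1200 = 9.15 / 1200 = 0.007625.
Q = Σ(K_i·b_i) · W · i = 6217 × 1460 × 0.007625 = 69215 m³/day.

69200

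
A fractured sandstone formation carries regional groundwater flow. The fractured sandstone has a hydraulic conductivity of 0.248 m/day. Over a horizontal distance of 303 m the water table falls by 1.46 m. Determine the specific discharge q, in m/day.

0.00119

Hydraulic gradient i = Δh / L = 1.46 / 303 = 0.004818.
Specific discharge q = K · i = 0.2480 × 0.004818 = 0.001195 m/day.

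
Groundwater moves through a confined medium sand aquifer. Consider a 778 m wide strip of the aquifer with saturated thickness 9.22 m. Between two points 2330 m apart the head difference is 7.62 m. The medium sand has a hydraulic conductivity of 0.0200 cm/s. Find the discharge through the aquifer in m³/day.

405

Convert K: 0.0200 cm/s × 864 = 17.28 m/day.
Cross-sectional area A = 778 × 9.22 = 7173 m².
Hydraulic gradient i = Δh / L = 7.62 / 2330 = 0.003270.
Darcy's law: Q = K · A · i = 17.28 × 7173 × 0.003270 = 405.4 m³/day.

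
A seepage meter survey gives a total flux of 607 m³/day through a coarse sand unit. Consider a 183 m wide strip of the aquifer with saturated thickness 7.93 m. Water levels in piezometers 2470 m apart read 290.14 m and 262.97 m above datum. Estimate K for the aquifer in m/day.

38.0

Cross-sectional area A = 183 × 7.93 = 1451 m².
Hydraulic gradient i = (290.14 − 262.97) / 2470 = 27.17 / 2470 = 0.01100.
From Q = K·A·i, K = Q / (A·i) = 607 / (1451 × 0.01100) = 38.03 m/day.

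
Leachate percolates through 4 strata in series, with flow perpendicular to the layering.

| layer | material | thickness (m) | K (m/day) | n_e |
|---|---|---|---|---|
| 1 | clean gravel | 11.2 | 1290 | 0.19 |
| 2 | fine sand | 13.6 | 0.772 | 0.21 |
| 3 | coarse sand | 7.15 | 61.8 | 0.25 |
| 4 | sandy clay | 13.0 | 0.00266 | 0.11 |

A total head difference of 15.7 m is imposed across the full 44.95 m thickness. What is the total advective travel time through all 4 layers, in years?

With flow normal to the layers, continuity requires the same specific discharge q through every layer.
Σ(b_i/K_i) = 11.2/1290 + 13.6/0.772 + 7.15/61.8 + 13.0/0.00266 = 4905 d.
q = Δh / Σ(b_i/K_i) = 15.7 / 4905 = 0.003201 m/day.
In each layer the seepage velocity is v_i = q/n_i, so the layer transit time is t_i = b_i·n_i / q:
  layer 1 (clean gravel): t_1 = 11.2 × 0.19 / 0.003201 = 664.8 d
  layer 2 (fine sand): t_2 = 13.6 × 0.21 / 0.003201 = 892.3 d
  layer 3 (coarse sand): t_3 = 7.15 × 0.25 / 0.003201 = 558.4 d
  layer 4 (sandy clay): t_4 = 13.0 × 0.11 / 0.003201 = 446.8 d
Total t = Σ t_i = 2562 days = 7.015 years.

7.02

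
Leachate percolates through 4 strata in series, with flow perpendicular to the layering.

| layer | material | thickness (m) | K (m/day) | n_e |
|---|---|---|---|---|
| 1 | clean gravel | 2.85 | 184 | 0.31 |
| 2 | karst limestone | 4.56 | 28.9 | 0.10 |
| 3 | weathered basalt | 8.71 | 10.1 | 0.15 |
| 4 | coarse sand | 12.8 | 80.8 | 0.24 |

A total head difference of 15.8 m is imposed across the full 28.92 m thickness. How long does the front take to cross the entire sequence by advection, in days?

With flow normal to the layers, continuity requires the same specific discharge q through every layer.
Σ(b_i/K_i) = 2.85/184 + 4.56/28.9 + 8.71/10.1 + 12.8/80.8 = 1.194 d.
q = Δh / Σ(b_i/K_i) = 15.8 / 1.194 = 13.23 m/day.
In each layer the seepage velocity is v_i = q/n_i, so the layer transit time is t_i = b_i·n_i / q:
  layer 1 (clean gravel): t_1 = 2.85 × 0.31 / 13.23 = 0.06677 d
  layer 2 (karst limestone): t_2 = 4.56 × 0.10 / 13.23 = 0.03446 d
  layer 3 (weathered basalt): t_3 = 8.71 × 0.15 / 13.23 = 0.09874 d
  layer 4 (coarse sand): t_4 = 12.8 × 0.24 / 13.23 = 0.2322 d
Total t = Σ t_i = 0.4321 days.

0.432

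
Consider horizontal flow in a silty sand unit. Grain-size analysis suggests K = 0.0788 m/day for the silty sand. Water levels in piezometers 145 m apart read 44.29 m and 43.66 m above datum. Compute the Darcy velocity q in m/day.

0.000342

Hydraulic gradient i = (44.29 − 43.66) / 145 = 0.63 / 145 = 0.004345.
Specific discharge q = K · i = 0.07880 × 0.004345 = 0.0003424 m/day.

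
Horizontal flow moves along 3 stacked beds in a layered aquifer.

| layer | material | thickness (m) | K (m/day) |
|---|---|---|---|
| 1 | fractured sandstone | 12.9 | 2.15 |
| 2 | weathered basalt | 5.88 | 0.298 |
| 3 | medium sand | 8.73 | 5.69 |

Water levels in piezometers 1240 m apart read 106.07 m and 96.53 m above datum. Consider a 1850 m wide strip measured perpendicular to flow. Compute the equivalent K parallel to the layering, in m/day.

2.88

Flow is parallel to layering, so each bed carries its own Darcy discharge and the transmissivities add.
Σ(K_i·b_i) = 2.15×12.9 + 0.298×5.88 + 5.69×8.73 = 79.16 m²/day.
Total thickness b = 27.51 m, so K_eq = Σ(K_i·b_i)/b = 2.878 m/day.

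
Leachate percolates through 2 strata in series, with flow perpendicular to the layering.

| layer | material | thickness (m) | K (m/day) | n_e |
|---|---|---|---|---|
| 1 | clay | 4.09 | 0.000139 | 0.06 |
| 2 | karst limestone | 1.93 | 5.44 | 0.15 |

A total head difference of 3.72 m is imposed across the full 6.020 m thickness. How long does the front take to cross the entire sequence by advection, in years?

With flow normal to the layers, continuity requires the same specific discharge q through every layer.
Σ(b_i/K_i) = 4.09/0.000139 + 1.93/5.44 = 29425 d.
q = Δh / Σ(b_i/K_i) = 3.72 / 29425 = 0.0001264 m/day.
In each layer the seepage velocity is v_i = q/n_i, so the layer transit time is t_i = b_i·n_i / q:
  layer 1 (clay): t_1 = 4.09 × 0.06 / 0.0001264 = 1941 d
  layer 2 (karst limestone): t_2 = 1.93 × 0.15 / 0.0001264 = 2290 d
Total t = Σ t_i = 4231 days = 11.58 years.

11.6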